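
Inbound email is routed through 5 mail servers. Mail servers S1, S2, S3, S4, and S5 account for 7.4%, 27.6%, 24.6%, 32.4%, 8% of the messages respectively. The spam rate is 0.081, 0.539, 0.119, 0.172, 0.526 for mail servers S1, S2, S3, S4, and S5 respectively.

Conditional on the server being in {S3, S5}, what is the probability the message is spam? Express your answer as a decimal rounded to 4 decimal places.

Let J = {S3, S5}.
P(J) = 0.246 + 0.08 = 0.326.
P(S ∩ J) = 0.119·0.246 + 0.526·0.08 = 0.029274 + 0.04208 = 0.071354.
P(S | J) = 0.071354 / 0.326 = 0.218877…

P(S|J) ≈ 0.2189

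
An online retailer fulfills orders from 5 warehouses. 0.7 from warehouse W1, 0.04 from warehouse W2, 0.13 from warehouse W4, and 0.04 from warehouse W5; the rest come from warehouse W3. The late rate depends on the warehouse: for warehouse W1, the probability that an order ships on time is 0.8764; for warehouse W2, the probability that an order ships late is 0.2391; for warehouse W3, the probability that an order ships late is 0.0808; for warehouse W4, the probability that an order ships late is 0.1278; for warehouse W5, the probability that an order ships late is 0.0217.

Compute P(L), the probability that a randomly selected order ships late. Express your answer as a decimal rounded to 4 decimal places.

P(L) ≈ 0.1208

P(W3) = 1 − (0.7 + 0.04 + 0.13 + 0.04) = 0.09.
P(L|W1) = 1 − 0.8764 = 0.1236.
Using total probability over the partition,
P(L) = P(L|W1)·P(W1) + P(L|W2)·P(W2) + P(L|W3)·P(W3) + P(L|W4)·P(W4) + P(L|W5)·P(W5)
      = 0.1236·0.7 + 0.2391·0.04 + 0.0808·0.09 + 0.1278·0.13 + 0.0217·0.04
      = 0.08652 + 0.009564 + 0.007272 + 0.016614 + 0.000868 = 0.120838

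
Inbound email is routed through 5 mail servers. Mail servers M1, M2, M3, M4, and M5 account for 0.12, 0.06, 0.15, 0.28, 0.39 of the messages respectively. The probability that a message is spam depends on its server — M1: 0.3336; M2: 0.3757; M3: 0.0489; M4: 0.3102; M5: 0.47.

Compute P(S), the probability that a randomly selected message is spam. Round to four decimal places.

Summing over the partition,
P(S) = P(S|M1)·P(M1) + P(S|M2)·P(M2) + P(S|M3)·P(M3) + P(S|M4)·P(M4) + P(S|M5)·P(M5)
      = 0.3336·0.12 + 0.3757·0.06 + 0.0489·0.15 + 0.3102·0.28 + 0.47·0.39
      = 0.040032 + 0.022542 + 0.007335 + 0.086856 + 0.1833 = 0.340065

P(S) ≈ 0.3401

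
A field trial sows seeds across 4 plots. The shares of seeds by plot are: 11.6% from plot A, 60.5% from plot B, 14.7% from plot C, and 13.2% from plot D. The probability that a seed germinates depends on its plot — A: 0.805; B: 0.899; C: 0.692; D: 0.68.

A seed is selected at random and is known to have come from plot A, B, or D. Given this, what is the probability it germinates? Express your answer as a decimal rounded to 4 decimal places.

Let S = {A, B, D}.
P(S) = 0.116 + 0.605 + 0.132 = 0.853.
P(G ∩ S) = 0.805·0.116 + 0.899·0.605 + 0.68·0.132 = 0.09338 + 0.543895 + 0.08976 = 0.727035.
P(G | S) = 0.727035 / 0.853 = 0.852327…

P(G|S) ≈ 0.8523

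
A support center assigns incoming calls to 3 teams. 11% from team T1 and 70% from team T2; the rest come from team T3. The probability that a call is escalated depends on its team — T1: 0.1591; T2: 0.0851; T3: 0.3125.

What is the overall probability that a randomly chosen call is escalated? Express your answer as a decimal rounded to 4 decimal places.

P(E) ≈ 0.1364

P(T3) = 1 − (0.11 + 0.7) = 0.19.
P(E) = P(E|T1)·P(T1) + P(E|T2)·P(T2) + P(E|T3)·P(T3)
      = 0.1591·0.11 + 0.0851·0.7 + 0.3125·0.19
      = 0.017501 + 0.05957 + 0.059375 = 0.136446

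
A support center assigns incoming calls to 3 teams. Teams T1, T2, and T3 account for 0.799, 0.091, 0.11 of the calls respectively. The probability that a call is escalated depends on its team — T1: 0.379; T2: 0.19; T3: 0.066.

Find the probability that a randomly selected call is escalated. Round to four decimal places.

Using total probability over the partition,
P(E) = P(E|T1)·P(T1) + P(E|T2)·P(T2) + P(E|T3)·P(T3)
      = 0.379·0.799 + 0.19·0.091 + 0.066·0.11
      = 0.302821 + 0.01729 + 0.00726 = 0.327371

P(E) ≈ 0.3274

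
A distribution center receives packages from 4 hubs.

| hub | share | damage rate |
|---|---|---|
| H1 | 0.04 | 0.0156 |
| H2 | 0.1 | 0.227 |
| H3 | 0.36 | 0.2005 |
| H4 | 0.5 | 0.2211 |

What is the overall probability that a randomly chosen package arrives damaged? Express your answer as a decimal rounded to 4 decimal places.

0.2061

By the law of total probability,
P(D) = P(D|H1)·P(H1) + P(D|H2)·P(H2) + P(D|H3)·P(H3) + P(D|H4)·P(H4)
      = 0.0156·0.04 + 0.227·0.1 + 0.2005·0.36 + 0.2211·0.5
      = 0.000624 + 0.0227 + 0.07218 + 0.11055 = 0.206054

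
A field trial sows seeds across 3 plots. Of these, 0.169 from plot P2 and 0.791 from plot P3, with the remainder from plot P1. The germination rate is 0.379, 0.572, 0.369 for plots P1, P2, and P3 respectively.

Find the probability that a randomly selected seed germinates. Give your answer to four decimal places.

P(P1) = 1 − (0.169 + 0.791) = 0.04.
P(G) = P(G|P1)·P(P1) + P(G|P2)·P(P2) + P(G|P3)·P(P3)
      = 0.379·0.04 + 0.572·0.169 + 0.369·0.791
      = 0.01516 + 0.096668 + 0.291879 = 0.403707

0.4037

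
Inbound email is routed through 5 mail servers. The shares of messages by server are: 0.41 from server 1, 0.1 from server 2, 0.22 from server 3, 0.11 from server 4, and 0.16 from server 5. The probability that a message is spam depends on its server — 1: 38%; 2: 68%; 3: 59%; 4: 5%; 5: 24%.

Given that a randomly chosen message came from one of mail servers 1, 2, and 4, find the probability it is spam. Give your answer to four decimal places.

Let J = {1, 2, 4}.
P(J) = 0.41 + 0.1 + 0.11 = 0.62.
P(S ∩ J) = 0.38·0.41 + 0.68·0.1 + 0.05·0.11 = 0.1558 + 0.068 + 0.0055 = 0.2293.
P(S | J) = 0.2293 / 0.62 = 0.369839…

0.3698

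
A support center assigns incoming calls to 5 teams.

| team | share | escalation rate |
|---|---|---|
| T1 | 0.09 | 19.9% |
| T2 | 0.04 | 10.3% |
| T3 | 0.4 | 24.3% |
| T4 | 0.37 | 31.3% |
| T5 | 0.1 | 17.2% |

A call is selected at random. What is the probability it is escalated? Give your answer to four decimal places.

Summing over the partition,
P(E) = P(E|T1)·P(T1) + P(E|T2)·P(T2) + P(E|T3)·P(T3) + P(E|T4)·P(T4) + P(E|T5)·P(T5)
      = 0.199·0.09 + 0.103·0.04 + 0.243·0.4 + 0.313·0.37 + 0.172·0.1
      = 0.01791 + 0.00412 + 0.0972 + 0.11581 + 0.0172 = 0.25224

0.2522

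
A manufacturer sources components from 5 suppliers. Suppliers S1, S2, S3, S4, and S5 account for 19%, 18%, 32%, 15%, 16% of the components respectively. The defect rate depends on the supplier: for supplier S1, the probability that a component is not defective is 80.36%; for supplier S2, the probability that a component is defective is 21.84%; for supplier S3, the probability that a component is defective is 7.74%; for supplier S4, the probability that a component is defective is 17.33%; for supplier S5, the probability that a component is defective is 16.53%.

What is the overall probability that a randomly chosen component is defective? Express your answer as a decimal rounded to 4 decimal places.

P(D) ≈ 0.1538

P(D|S1) = 1 − 0.8036 = 0.1964.
Summing over the partition,
P(D) = P(D|S1)·P(S1) + P(D|S2)·P(S2) + P(D|S3)·P(S3) + P(D|S4)·P(S4) + P(D|S5)·P(S5)
      = 0.1964·0.19 + 0.2184·0.18 + 0.0774·0.32 + 0.1733·0.15 + 0.1653·0.16
      = 0.037316 + 0.039312 + 0.024768 + 0.025995 + 0.026448 = 0.153839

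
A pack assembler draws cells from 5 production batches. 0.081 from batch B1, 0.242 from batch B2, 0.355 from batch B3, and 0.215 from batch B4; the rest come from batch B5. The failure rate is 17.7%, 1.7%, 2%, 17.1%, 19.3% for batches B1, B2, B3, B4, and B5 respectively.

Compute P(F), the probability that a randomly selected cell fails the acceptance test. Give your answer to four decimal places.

P(B5) = 1 − (0.081 + 0.242 + 0.355 + 0.215) = 0.107.
P(F) = P(F|B1)·P(B1) + P(F|B2)·P(B2) + P(F|B3)·P(B3) + P(F|B4)·P(B4) + P(F|B5)·P(B5)
      = 0.177·0.081 + 0.017·0.242 + 0.02·0.355 + 0.171·0.215 + 0.193·0.107
      = 0.014337 + 0.004114 + 0.0071 + 0.036765 + 0.020651 = 0.082967

P(F) ≈ 0.0830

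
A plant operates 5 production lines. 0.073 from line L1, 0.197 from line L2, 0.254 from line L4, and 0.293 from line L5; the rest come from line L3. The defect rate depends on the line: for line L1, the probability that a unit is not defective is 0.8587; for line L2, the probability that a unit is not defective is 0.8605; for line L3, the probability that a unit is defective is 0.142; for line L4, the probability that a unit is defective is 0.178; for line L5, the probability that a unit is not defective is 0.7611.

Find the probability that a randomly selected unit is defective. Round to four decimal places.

0.1790

P(L3) = 1 − (0.073 + 0.197 + 0.254 + 0.293) = 0.183.
P(D|L1) = 1 − 0.8587 = 0.1413.
P(D|L2) = 1 − 0.8605 = 0.1395.
P(D|L5) = 1 − 0.7611 = 0.2389.
By the law of total probability,
P(D) = P(D|L1)·P(L1) + P(D|L2)·P(L2) + P(D|L3)·P(L3) + P(D|L4)·P(L4) + P(D|L5)·P(L5)
      = 0.1413·0.073 + 0.1395·0.197 + 0.142·0.183 + 0.178·0.254 + 0.2389·0.293
      = 0.0103149 + 0.0274815 + 0.025986 + 0.045212 + 0.0699977 = 0.1789921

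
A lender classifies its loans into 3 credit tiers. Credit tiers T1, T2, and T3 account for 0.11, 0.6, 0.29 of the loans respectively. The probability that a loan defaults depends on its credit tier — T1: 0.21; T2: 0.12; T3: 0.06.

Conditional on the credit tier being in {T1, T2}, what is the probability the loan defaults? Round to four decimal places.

Let S = {T1, T2}.
P(S) = 0.11 + 0.6 = 0.71.
P(D ∩ S) = 0.21·0.11 + 0.12·0.6 = 0.0231 + 0.072 = 0.0951.
P(D | S) = 0.0951 / 0.71 = 0.133944…

0.1339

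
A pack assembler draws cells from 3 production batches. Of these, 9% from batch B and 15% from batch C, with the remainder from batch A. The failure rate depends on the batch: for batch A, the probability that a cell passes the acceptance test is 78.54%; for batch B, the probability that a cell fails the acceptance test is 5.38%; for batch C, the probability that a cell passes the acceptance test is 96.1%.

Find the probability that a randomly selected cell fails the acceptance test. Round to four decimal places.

P(A) = 1 − (0.09 + 0.15) = 0.76.
P(F|A) = 1 − 0.7854 = 0.2146.
P(F|C) = 1 − 0.961 = 0.039.
P(F) = P(F|A)·P(A) + P(F|B)·P(B) + P(F|C)·P(C)
      = 0.2146·0.76 + 0.0538·0.09 + 0.039·0.15
      = 0.163096 + 0.004842 + 0.00585 = 0.173788

0.1738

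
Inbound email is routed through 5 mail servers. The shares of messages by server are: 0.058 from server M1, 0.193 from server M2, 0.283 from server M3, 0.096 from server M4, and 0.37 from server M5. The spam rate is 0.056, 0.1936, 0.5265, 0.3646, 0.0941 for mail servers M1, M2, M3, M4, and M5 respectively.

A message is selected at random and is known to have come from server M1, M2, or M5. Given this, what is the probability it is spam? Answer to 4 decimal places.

0.1215

Let J = {M1, M2, M5}.
P(J) = 0.058 + 0.193 + 0.37 = 0.621.
P(S ∩ J) = 0.056·0.058 + 0.1936·0.193 + 0.0941·0.37 = 0.003248 + 0.0373648 + 0.034817 = 0.0754298.
P(S | J) = 0.0754298 / 0.621 = 0.121465…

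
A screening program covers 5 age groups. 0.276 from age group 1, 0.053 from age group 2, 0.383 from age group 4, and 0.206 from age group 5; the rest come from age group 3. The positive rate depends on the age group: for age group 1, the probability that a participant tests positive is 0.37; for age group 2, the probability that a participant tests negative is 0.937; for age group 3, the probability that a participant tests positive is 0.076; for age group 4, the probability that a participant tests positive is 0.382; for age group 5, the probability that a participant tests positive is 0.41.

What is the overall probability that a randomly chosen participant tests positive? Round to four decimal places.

0.3425

P(3) = 1 − (0.276 + 0.053 + 0.383 + 0.206) = 0.082.
P(T|2) = 1 − 0.937 = 0.063.
Summing over the partition,
P(T) = P(T|1)·P(1) + P(T|2)·P(2) + P(T|3)·P(3) + P(T|4)·P(4) + P(T|5)·P(5)
      = 0.37·0.276 + 0.063·0.053 + 0.076·0.082 + 0.382·0.383 + 0.41·0.206
      = 0.10212 + 0.003339 + 0.006232 + 0.146306 + 0.08446 = 0.342457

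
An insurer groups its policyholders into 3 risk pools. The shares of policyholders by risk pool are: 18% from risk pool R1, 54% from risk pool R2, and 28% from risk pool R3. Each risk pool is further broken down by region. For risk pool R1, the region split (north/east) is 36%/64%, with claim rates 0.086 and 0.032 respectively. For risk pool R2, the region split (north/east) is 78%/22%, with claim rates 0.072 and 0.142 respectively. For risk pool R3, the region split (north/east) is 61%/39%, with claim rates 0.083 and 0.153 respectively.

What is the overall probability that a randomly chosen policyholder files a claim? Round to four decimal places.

P(C|R1) = 0.36·0.086 + 0.64·0.032 = 0.03096 + 0.02048 = 0.05144
P(C|R2) = 0.78·0.072 + 0.22·0.142 = 0.05616 + 0.03124 = 0.0874
P(C|R3) = 0.61·0.083 + 0.39·0.153 = 0.05063 + 0.05967 = 0.1103
Then overall,
P(C) = 0.18·0.05144 + 0.54·0.0874 + 0.28·0.1103
      = 0.0092592 + 0.047196 + 0.030884 = 0.0873392

P(C) ≈ 0.0873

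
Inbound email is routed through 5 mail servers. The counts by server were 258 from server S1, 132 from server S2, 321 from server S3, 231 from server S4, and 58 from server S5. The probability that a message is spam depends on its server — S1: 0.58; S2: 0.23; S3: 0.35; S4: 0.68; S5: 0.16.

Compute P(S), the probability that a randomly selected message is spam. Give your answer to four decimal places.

P(S) ≈ 0.4587

Total: 258 + 132 + 321 + 231 + 58 = 1000.
P(S1) = 258/1000 = 0.258. P(S2) = 132/1000 = 0.132. P(S3) = 321/1000 = 0.321. P(S4) = 231/1000 = 0.231. P(S5) = 58/1000 = 0.058.
P(S) = P(S|S1)·P(S1) + P(S|S2)·P(S2) + P(S|S3)·P(S3) + P(S|S4)·P(S4) + P(S|S5)·P(S5)
      = 0.58·0.258 + 0.23·0.132 + 0.35·0.321 + 0.68·0.231 + 0.16·0.058
      = 0.14964 + 0.03036 + 0.11235 + 0.15708 + 0.00928 = 0.45871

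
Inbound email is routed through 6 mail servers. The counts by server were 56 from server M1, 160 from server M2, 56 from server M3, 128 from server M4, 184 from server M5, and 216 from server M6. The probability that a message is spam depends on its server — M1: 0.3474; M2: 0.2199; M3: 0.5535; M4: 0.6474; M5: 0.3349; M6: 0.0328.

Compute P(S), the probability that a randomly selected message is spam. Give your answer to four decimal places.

0.2965

Total: 56 + 160 + 56 + 128 + 184 + 216 = 800.
P(M1) = 56/800 = 0.07. P(M2) = 160/800 = 0.2. P(M3) = 56/800 = 0.07. P(M4) = 128/800 = 0.16. P(M5) = 184/800 = 0.23. P(M6) = 216/800 = 0.27.
Summing over the partition,
P(S) = P(S|M1)·P(M1) + P(S|M2)·P(M2) + P(S|M3)·P(M3) + P(S|M4)·P(M4) + P(S|M5)·P(M5) + P(S|M6)·P(M6)
      = 0.3474·0.07 + 0.2199·0.2 + 0.5535·0.07 + 0.6474·0.16 + 0.3349·0.23 + 0.0328·0.27
      = 0.024318 + 0.04398 + 0.038745 + 0.103584 + 0.077027 + 0.008856 = 0.29651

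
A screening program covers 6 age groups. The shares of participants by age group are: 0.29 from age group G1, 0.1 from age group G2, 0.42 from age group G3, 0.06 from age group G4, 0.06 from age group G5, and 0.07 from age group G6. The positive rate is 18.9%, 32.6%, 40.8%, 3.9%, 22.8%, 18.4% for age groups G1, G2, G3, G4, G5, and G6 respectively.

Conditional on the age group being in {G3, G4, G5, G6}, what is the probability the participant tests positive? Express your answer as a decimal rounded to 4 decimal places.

P(T|S) ≈ 0.3283

Let S = {G3, G4, G5, G6}.
P(S) = 0.42 + 0.06 + 0.06 + 0.07 = 0.61.
P(T ∩ S) = 0.408·0.42 + 0.039·0.06 + 0.228·0.06 + 0.184·0.07 = 0.17136 + 0.00234 + 0.01368 + 0.01288 = 0.20026.
P(T | S) = 0.20026 / 0.61 = 0.328295…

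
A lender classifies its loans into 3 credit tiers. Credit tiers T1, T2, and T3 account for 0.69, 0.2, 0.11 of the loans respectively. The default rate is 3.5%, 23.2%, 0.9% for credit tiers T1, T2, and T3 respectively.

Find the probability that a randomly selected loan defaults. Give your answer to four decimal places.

0.0715

P(D) = P(D|T1)·P(T1) + P(D|T2)·P(T2) + P(D|T3)·P(T3)
      = 0.035·0.69 + 0.232·0.2 + 0.009·0.11
      = 0.02415 + 0.0464 + 0.00099 = 0.07154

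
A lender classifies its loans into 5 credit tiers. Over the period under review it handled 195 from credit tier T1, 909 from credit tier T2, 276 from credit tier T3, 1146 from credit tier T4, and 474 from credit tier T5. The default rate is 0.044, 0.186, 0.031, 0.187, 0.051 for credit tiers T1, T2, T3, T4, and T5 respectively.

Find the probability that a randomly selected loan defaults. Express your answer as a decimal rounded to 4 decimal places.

0.1416

Total: 195 + 909 + 276 + 1146 + 474 = 3000.
P(T1) = 195/3000 = 0.065. P(T2) = 909/3000 = 0.303. P(T3) = 276/3000 = 0.092. P(T4) = 1146/3000 = 0.382. P(T5) = 474/3000 = 0.158.
P(D) = P(D|T1)·P(T1) + P(D|T2)·P(T2) + P(D|T3)·P(T3) + P(D|T4)·P(T4) + P(D|T5)·P(T5)
      = 0.044·0.065 + 0.186·0.303 + 0.031·0.092 + 0.187·0.382 + 0.051·0.158
      = 0.00286 + 0.056358 + 0.002852 + 0.071434 + 0.008058 = 0.141562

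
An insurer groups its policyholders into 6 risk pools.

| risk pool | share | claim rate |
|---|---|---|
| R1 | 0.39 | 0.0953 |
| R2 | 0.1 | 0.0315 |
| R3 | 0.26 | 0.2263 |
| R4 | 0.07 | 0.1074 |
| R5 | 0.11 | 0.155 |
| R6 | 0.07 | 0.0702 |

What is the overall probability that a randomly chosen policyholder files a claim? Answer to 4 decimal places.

By the law of total probability,
P(C) = P(C|R1)·P(R1) + P(C|R2)·P(R2) + P(C|R3)·P(R3) + P(C|R4)·P(R4) + P(C|R5)·P(R5) + P(C|R6)·P(R6)
      = 0.0953·0.39 + 0.0315·0.1 + 0.2263·0.26 + 0.1074·0.07 + 0.155·0.11 + 0.0702·0.07
      = 0.037167 + 0.00315 + 0.058838 + 0.007518 + 0.01705 + 0.004914 = 0.128637

P(C) ≈ 0.1286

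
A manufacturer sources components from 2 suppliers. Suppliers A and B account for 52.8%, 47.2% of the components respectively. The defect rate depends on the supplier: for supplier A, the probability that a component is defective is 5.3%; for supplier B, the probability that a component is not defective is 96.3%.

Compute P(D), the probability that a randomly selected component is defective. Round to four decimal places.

P(D) ≈ 0.0454

P(D|B) = 1 − 0.963 = 0.037.
By the law of total probability,
P(D) = P(D|A)·P(A) + P(D|B)·P(B)
      = 0.053·0.528 + 0.037·0.472
      = 0.027984 + 0.017464 = 0.045448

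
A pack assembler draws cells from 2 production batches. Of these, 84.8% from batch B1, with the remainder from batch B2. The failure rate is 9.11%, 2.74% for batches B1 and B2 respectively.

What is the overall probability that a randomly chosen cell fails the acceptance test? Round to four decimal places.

P(B2) = 1 − (0.848) = 0.152.
By the law of total probability,
P(F) = P(F|B1)·P(B1) + P(F|B2)·P(B2)
      = 0.0911·0.848 + 0.0274·0.152
      = 0.0772528 + 0.0041648 = 0.0814176

P(F) ≈ 0.0814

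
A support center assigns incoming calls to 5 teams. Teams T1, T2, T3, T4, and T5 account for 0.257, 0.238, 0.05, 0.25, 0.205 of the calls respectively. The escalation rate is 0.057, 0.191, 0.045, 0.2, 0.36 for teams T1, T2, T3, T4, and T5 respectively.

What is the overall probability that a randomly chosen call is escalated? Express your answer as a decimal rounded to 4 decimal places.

P(E) = P(E|T1)·P(T1) + P(E|T2)·P(T2) + P(E|T3)·P(T3) + P(E|T4)·P(T4) + P(E|T5)·P(T5)
      = 0.057·0.257 + 0.191·0.238 + 0.045·0.05 + 0.2·0.25 + 0.36·0.205
      = 0.014649 + 0.045458 + 0.00225 + 0.05 + 0.0738 = 0.186157

P(E) ≈ 0.1862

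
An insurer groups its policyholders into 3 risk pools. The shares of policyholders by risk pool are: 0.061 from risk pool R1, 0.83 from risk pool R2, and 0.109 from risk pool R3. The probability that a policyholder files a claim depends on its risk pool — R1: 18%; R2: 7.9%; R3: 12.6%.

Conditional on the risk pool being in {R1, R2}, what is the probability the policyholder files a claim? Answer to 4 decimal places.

Let S = {R1, R2}.
P(S) = 0.061 + 0.83 = 0.891.
P(C ∩ S) = 0.18·0.061 + 0.079·0.83 = 0.01098 + 0.06557 = 0.07655.
P(C | S) = 0.07655 / 0.891 = 0.085915…

0.0859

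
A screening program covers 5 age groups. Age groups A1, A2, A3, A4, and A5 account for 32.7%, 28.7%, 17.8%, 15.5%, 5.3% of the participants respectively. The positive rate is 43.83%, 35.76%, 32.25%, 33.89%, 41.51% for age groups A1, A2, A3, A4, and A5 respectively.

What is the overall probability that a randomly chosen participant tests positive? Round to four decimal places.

Using total probability over the partition,
P(T) = P(T|A1)·P(A1) + P(T|A2)·P(A2) + P(T|A3)·P(A3) + P(T|A4)·P(A4) + P(T|A5)·P(A5)
      = 0.4383·0.327 + 0.3576·0.287 + 0.3225·0.178 + 0.3389·0.155 + 0.4151·0.053
      = 0.1433241 + 0.1026312 + 0.057405 + 0.0525295 + 0.0220003 = 0.3778901

P(T) ≈ 0.3779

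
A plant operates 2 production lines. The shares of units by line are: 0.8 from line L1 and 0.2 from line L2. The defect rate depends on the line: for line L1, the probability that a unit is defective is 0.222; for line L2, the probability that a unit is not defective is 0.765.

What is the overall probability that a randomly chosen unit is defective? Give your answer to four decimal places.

P(D|L2) = 1 − 0.765 = 0.235.
P(D) = P(D|L1)·P(L1) + P(D|L2)·P(L2)
      = 0.222·0.8 + 0.235·0.2
      = 0.1776 + 0.047 = 0.2246

P(D) ≈ 0.2246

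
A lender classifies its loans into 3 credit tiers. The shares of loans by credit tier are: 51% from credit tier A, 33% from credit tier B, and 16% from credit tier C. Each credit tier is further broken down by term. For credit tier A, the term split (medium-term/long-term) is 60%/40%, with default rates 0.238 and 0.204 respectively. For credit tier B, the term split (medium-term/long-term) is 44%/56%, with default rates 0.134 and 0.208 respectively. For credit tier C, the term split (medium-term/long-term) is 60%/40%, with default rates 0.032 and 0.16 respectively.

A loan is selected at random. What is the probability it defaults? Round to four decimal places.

0.1857

P(D|A) = 0.6·0.238 + 0.4·0.204 = 0.1428 + 0.0816 = 0.2244
P(D|B) = 0.44·0.134 + 0.56·0.208 = 0.05896 + 0.11648 = 0.17544
P(D|C) = 0.6·0.032 + 0.4·0.16 = 0.0192 + 0.064 = 0.0832
Then overall,
P(D) = 0.51·0.2244 + 0.33·0.17544 + 0.16·0.0832
      = 0.114444 + 0.0578952 + 0.013312 = 0.1856512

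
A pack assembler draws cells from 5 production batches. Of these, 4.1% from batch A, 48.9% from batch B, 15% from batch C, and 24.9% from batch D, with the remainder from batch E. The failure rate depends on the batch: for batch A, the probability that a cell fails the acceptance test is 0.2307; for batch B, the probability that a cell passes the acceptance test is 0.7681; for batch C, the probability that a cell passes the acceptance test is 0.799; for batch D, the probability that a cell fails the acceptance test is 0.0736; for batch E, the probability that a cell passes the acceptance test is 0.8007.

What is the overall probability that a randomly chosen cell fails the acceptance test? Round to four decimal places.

P(F) ≈ 0.1855

P(E) = 1 − (0.041 + 0.489 + 0.15 + 0.249) = 0.071.
P(F|B) = 1 − 0.7681 = 0.2319.
P(F|C) = 1 − 0.799 = 0.201.
P(F|E) = 1 − 0.8007 = 0.1993.
P(F) = P(F|A)·P(A) + P(F|B)·P(B) + P(F|C)·P(C) + P(F|D)·P(D) + P(F|E)·P(E)
      = 0.2307·0.041 + 0.2319·0.489 + 0.201·0.15 + 0.0736·0.249 + 0.1993·0.071
      = 0.0094587 + 0.1133991 + 0.03015 + 0.0183264 + 0.0141503 = 0.1854845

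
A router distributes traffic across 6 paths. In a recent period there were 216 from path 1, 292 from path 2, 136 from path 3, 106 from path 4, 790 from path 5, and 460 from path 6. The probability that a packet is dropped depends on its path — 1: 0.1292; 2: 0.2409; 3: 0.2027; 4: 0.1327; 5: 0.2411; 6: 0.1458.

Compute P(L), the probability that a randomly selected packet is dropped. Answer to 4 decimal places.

Total: 216 + 292 + 136 + 106 + 790 + 460 = 2000.
P(1) = 216/2000 = 0.108. P(2) = 292/2000 = 0.146. P(3) = 136/2000 = 0.068. P(4) = 106/2000 = 0.053. P(5) = 790/2000 = 0.395. P(6) = 460/2000 = 0.23.
P(L) = P(L|1)·P(1) + P(L|2)·P(2) + P(L|3)·P(3) + P(L|4)·P(4) + P(L|5)·P(5) + P(L|6)·P(6)
      = 0.1292·0.108 + 0.2409·0.146 + 0.2027·0.068 + 0.1327·0.053 + 0.2411·0.395 + 0.1458·0.23
      = 0.0139536 + 0.0351714 + 0.0137836 + 0.0070331 + 0.0952345 + 0.033534 = 0.1987102

P(L) ≈ 0.1987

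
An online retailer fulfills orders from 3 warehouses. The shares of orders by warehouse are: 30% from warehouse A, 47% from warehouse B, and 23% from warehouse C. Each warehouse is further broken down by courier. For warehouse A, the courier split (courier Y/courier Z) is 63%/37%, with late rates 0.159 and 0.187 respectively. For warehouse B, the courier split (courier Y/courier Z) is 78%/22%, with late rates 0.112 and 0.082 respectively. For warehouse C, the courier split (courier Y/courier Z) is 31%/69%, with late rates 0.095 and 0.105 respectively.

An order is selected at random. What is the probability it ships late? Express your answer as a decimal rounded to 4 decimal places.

P(L|A) = 0.63·0.159 + 0.37·0.187 = 0.10017 + 0.06919 = 0.16936
P(L|B) = 0.78·0.112 + 0.22·0.082 = 0.08736 + 0.01804 = 0.1054
P(L|C) = 0.31·0.095 + 0.69·0.105 = 0.02945 + 0.07245 = 0.1019
By total probability over the outer partition,
P(L) = 0.3·0.16936 + 0.47·0.1054 + 0.23·0.1019
      = 0.050808 + 0.049538 + 0.023437 = 0.123783

P(L) ≈ 0.1238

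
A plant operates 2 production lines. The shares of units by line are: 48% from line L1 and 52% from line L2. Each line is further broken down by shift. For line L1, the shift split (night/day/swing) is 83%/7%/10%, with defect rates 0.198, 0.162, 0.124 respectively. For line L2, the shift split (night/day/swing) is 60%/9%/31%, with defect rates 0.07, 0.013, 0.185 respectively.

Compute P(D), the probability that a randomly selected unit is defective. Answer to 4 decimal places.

P(D|L1) = 0.83·0.198 + 0.07·0.162 + 0.1·0.124 = 0.16434 + 0.01134 + 0.0124 = 0.18808
P(D|L2) = 0.6·0.07 + 0.09·0.013 + 0.31·0.185 = 0.042 + 0.00117 + 0.05735 = 0.10052
Then overall,
P(D) = 0.48·0.18808 + 0.52·0.10052
      = 0.0902784 + 0.0522704 = 0.1425488

0.1425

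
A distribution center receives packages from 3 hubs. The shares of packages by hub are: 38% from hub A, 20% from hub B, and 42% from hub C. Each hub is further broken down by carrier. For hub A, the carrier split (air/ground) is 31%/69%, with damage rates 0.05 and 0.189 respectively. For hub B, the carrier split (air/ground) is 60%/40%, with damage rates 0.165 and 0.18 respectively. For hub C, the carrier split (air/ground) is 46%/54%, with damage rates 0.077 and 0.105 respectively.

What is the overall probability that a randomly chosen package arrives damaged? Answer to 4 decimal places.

P(D|A) = 0.31·0.05 + 0.69·0.189 = 0.0155 + 0.13041 = 0.14591
P(D|B) = 0.6·0.165 + 0.4·0.18 = 0.099 + 0.072 = 0.171
P(D|C) = 0.46·0.077 + 0.54·0.105 = 0.03542 + 0.0567 = 0.09212
By total probability over the outer partition,
P(D) = 0.38·0.14591 + 0.2·0.171 + 0.42·0.09212
      = 0.0554458 + 0.0342 + 0.0386904 = 0.1283362

P(D) ≈ 0.1283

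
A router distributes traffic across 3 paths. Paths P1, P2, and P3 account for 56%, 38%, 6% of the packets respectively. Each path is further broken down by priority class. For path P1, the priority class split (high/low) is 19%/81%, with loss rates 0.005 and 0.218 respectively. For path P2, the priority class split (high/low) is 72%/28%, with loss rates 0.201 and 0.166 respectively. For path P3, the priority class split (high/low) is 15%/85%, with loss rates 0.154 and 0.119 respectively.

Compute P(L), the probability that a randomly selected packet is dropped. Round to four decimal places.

P(L|P1) = 0.19·0.005 + 0.81·0.218 = 0.00095 + 0.17658 = 0.17753
P(L|P2) = 0.72·0.201 + 0.28·0.166 = 0.14472 + 0.04648 = 0.1912
P(L|P3) = 0.15·0.154 + 0.85·0.119 = 0.0231 + 0.10115 = 0.12425
Then overall,
P(L) = 0.56·0.17753 + 0.38·0.1912 + 0.06·0.12425
      = 0.0994168 + 0.072656 + 0.007455 = 0.1795278

P(L) ≈ 0.1795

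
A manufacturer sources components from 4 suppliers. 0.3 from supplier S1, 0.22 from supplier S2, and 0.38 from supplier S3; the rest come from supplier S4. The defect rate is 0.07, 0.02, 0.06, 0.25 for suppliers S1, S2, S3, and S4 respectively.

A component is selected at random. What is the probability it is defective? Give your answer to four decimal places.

P(D) ≈ 0.0732

P(S4) = 1 − (0.3 + 0.22 + 0.38) = 0.1.
P(D) = P(D|S1)·P(S1) + P(D|S2)·P(S2) + P(D|S3)·P(S3) + P(D|S4)·P(S4)
      = 0.07·0.3 + 0.02·0.22 + 0.06·0.38 + 0.25·0.1
      = 0.021 + 0.0044 + 0.0228 + 0.025 = 0.0732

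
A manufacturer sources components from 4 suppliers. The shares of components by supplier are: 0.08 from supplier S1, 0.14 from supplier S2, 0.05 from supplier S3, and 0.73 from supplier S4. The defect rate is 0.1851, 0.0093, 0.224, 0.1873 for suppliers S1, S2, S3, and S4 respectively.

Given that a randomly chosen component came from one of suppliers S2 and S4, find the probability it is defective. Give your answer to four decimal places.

Let S = {S2, S4}.
P(S) = 0.14 + 0.73 = 0.87.
P(D ∩ S) = 0.0093·0.14 + 0.1873·0.73 = 0.001302 + 0.136729 = 0.138031.
P(D | S) = 0.138031 / 0.87 = 0.158656…

0.1587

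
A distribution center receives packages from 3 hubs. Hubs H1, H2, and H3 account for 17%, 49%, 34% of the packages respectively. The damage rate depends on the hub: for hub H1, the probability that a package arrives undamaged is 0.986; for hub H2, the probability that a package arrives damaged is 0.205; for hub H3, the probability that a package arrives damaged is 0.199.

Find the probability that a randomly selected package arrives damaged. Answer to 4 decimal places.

P(D) ≈ 0.1705

P(D|H1) = 1 − 0.986 = 0.014.
P(D) = P(D|H1)·P(H1) + P(D|H2)·P(H2) + P(D|H3)·P(H3)
      = 0.014·0.17 + 0.205·0.49 + 0.199·0.34
      = 0.00238 + 0.10045 + 0.06766 = 0.17049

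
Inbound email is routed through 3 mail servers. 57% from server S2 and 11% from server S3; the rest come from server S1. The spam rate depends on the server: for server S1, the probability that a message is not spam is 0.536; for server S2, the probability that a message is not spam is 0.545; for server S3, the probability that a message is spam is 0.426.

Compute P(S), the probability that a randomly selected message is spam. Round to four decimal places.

P(S) ≈ 0.4547

P(S1) = 1 − (0.57 + 0.11) = 0.32.
P(S|S1) = 1 − 0.536 = 0.464.
P(S|S2) = 1 − 0.545 = 0.455.
Summing over the partition,
P(S) = P(S|S1)·P(S1) + P(S|S2)·P(S2) + P(S|S3)·P(S3)
      = 0.464·0.32 + 0.455·0.57 + 0.426·0.11
      = 0.14848 + 0.25935 + 0.04686 = 0.45469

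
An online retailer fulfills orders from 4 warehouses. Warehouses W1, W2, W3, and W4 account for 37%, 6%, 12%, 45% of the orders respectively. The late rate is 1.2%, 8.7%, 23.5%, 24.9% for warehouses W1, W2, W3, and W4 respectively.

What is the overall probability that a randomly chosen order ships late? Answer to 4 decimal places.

P(L) ≈ 0.1499

By the law of total probability,
P(L) = P(L|W1)·P(W1) + P(L|W2)·P(W2) + P(L|W3)·P(W3) + P(L|W4)·P(W4)
      = 0.012·0.37 + 0.087·0.06 + 0.235·0.12 + 0.249·0.45
      = 0.00444 + 0.00522 + 0.0282 + 0.11205 = 0.14991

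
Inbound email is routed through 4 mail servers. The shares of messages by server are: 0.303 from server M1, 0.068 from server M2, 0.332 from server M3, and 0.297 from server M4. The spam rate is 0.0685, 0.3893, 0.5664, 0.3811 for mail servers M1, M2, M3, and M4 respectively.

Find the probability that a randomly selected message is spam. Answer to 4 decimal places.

Summing over the partition,
P(S) = P(S|M1)·P(M1) + P(S|M2)·P(M2) + P(S|M3)·P(M3) + P(S|M4)·P(M4)
      = 0.0685·0.303 + 0.3893·0.068 + 0.5664·0.332 + 0.3811·0.297
      = 0.0207555 + 0.0264724 + 0.1880448 + 0.1131867 = 0.3484594

0.3485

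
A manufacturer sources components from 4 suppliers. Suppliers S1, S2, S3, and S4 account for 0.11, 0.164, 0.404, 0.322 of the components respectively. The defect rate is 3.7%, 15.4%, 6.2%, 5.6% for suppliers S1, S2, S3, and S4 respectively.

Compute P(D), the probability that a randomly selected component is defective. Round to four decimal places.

P(D) ≈ 0.0724

By the law of total probability,
P(D) = P(D|S1)·P(S1) + P(D|S2)·P(S2) + P(D|S3)·P(S3) + P(D|S4)·P(S4)
      = 0.037·0.11 + 0.154·0.164 + 0.062·0.404 + 0.056·0.322
      = 0.00407 + 0.025256 + 0.025048 + 0.018032 = 0.072406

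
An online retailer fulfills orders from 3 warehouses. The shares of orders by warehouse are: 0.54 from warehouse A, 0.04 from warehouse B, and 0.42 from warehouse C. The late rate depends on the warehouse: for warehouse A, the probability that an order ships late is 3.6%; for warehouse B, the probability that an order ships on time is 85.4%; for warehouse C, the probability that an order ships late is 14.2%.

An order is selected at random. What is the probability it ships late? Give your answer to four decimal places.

0.0849

P(L|B) = 1 − 0.854 = 0.146.
P(L) = P(L|A)·P(A) + P(L|B)·P(B) + P(L|C)·P(C)
      = 0.036·0.54 + 0.146·0.04 + 0.142·0.42
      = 0.01944 + 0.00584 + 0.05964 = 0.08492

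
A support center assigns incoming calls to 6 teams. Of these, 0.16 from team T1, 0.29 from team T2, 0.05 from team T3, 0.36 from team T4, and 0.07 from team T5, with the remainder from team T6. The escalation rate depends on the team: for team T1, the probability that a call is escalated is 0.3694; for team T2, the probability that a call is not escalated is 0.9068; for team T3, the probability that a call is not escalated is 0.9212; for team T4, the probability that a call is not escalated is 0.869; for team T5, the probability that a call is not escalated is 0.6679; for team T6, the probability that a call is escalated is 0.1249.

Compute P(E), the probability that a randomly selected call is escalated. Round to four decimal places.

P(T6) = 1 − (0.16 + 0.29 + 0.05 + 0.36 + 0.07) = 0.07.
P(E|T2) = 1 − 0.9068 = 0.0932.
P(E|T3) = 1 − 0.9212 = 0.0788.
P(E|T4) = 1 − 0.869 = 0.131.
P(E|T5) = 1 − 0.6679 = 0.3321.
Using total probability over the partition,
P(E) = P(E|T1)·P(T1) + P(E|T2)·P(T2) + P(E|T3)·P(T3) + P(E|T4)·P(T4) + P(E|T5)·P(T5) + P(E|T6)·P(T6)
      = 0.3694·0.16 + 0.0932·0.29 + 0.0788·0.05 + 0.131·0.36 + 0.3321·0.07 + 0.1249·0.07
      = 0.059104 + 0.027028 + 0.00394 + 0.04716 + 0.023247 + 0.008743 = 0.169222

0.1692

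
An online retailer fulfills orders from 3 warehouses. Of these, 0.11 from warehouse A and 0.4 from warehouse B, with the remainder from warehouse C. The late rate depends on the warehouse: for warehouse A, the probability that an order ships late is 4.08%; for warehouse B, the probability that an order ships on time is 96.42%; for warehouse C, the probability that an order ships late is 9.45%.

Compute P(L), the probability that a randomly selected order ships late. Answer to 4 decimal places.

0.0651

P(C) = 1 − (0.11 + 0.4) = 0.49.
P(L|B) = 1 − 0.9642 = 0.0358.
Using total probability over the partition,
P(L) = P(L|A)·P(A) + P(L|B)·P(B) + P(L|C)·P(C)
      = 0.0408·0.11 + 0.0358·0.4 + 0.0945·0.49
      = 0.004488 + 0.01432 + 0.046305 = 0.065113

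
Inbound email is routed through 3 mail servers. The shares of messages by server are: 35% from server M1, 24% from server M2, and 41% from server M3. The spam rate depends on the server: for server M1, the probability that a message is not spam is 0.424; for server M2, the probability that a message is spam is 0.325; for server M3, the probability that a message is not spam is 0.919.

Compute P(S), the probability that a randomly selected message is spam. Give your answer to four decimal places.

P(S|M1) = 1 − 0.424 = 0.576.
P(S|M3) = 1 − 0.919 = 0.081.
P(S) = P(S|M1)·P(M1) + P(S|M2)·P(M2) + P(S|M3)·P(M3)
      = 0.576·0.35 + 0.325·0.24 + 0.081·0.41
      = 0.2016 + 0.078 + 0.03321 = 0.31281

0.3128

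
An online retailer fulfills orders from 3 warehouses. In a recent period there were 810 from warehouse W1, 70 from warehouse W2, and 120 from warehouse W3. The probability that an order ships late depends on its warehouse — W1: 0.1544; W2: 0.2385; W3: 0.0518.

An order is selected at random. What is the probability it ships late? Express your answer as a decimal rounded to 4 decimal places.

0.1480

Total: 810 + 70 + 120 = 1000.
P(W1) = 810/1000 = 0.81. P(W2) = 70/1000 = 0.07. P(W3) = 120/1000 = 0.12.
By the law of total probability,
P(L) = P(L|W1)·P(W1) + P(L|W2)·P(W2) + P(L|W3)·P(W3)
      = 0.1544·0.81 + 0.2385·0.07 + 0.0518·0.12
      = 0.125064 + 0.016695 + 0.006216 = 0.147975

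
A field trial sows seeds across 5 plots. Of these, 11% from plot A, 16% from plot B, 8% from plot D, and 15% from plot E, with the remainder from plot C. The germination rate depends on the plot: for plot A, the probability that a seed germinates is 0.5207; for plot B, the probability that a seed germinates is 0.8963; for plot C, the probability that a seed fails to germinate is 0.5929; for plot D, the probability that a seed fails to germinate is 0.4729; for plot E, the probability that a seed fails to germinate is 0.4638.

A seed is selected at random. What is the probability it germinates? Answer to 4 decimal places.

P(G) ≈ 0.5268

P(C) = 1 − (0.11 + 0.16 + 0.08 + 0.15) = 0.5.
P(G|C) = 1 − 0.5929 = 0.4071.
P(G|D) = 1 − 0.4729 = 0.5271.
P(G|E) = 1 − 0.4638 = 0.5362.
P(G) = P(G|A)·P(A) + P(G|B)·P(B) + P(G|C)·P(C) + P(G|D)·P(D) + P(G|E)·P(E)
      = 0.5207·0.11 + 0.8963·0.16 + 0.4071·0.5 + 0.5271·0.08 + 0.5362·0.15
      = 0.057277 + 0.143408 + 0.20355 + 0.042168 + 0.08043 = 0.526833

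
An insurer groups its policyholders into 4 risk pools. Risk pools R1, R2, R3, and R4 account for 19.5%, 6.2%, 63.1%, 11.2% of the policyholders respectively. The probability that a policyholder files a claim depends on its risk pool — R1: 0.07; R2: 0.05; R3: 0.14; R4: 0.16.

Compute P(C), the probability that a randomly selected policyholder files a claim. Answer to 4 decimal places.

By the law of total probability,
P(C) = P(C|R1)·P(R1) + P(C|R2)·P(R2) + P(C|R3)·P(R3) + P(C|R4)·P(R4)
      = 0.07·0.195 + 0.05·0.062 + 0.14·0.631 + 0.16·0.112
      = 0.01365 + 0.0031 + 0.08834 + 0.01792 = 0.12301

P(C) ≈ 0.1230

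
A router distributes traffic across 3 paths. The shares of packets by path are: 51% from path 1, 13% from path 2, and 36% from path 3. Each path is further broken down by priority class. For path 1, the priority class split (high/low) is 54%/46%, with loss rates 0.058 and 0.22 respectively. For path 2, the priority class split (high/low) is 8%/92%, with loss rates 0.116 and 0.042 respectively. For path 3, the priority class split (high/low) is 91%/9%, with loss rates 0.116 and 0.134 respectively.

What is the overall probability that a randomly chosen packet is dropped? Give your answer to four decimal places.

P(L|1) = 0.54·0.058 + 0.46·0.22 = 0.03132 + 0.1012 = 0.13252
P(L|2) = 0.08·0.116 + 0.92·0.042 = 0.00928 + 0.03864 = 0.04792
P(L|3) = 0.91·0.116 + 0.09·0.134 = 0.10556 + 0.01206 = 0.11762
By total probability over the outer partition,
P(L) = 0.51·0.13252 + 0.13·0.04792 + 0.36·0.11762
      = 0.0675852 + 0.0062296 + 0.0423432 = 0.116158

0.1162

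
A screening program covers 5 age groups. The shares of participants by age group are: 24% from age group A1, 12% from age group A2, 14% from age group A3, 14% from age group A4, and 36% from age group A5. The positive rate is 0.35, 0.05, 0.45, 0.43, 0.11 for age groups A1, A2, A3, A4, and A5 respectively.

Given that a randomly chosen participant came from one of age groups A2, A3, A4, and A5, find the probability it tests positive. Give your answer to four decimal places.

Let S = {A2, A3, A4, A5}.
P(S) = 0.12 + 0.14 + 0.14 + 0.36 = 0.76.
P(T ∩ S) = 0.05·0.12 + 0.45·0.14 + 0.43·0.14 + 0.11·0.36 = 0.006 + 0.063 + 0.0602 + 0.0396 = 0.1688.
P(T | S) = 0.1688 / 0.76 = 0.222105…

0.2221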